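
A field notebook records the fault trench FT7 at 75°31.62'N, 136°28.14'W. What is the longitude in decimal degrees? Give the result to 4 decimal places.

136.4690°W

136° + 28.14′/60 = 136 + 0.46900 = 136.4690°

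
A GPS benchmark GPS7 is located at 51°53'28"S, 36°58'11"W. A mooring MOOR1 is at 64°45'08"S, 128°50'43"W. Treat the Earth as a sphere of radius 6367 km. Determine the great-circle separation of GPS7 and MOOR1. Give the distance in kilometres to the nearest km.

GPS7: φ = -51.89111°, λ = -36.96972°
MOOR1: φ = -64.75222°, λ = -128.84528°
Δφ = -12.8611°,  Δλ = -91.8756°
a = sin²(Δφ/2) + cos φ₁ cos φ₂ sin²(Δλ/2) = 0.148471
c = 2·arcsin(√a) = 0.791107 rad = 45.3271°
d = R·c = 6367 × 0.791107 = 5037.0 km

5037 km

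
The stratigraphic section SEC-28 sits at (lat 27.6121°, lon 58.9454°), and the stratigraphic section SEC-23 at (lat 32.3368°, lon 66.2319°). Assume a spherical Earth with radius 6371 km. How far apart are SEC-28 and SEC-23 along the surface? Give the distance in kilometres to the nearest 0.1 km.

Δφ = 4.7247°,  Δλ = 7.2865°
a = sin²(Δφ/2) + cos φ₁ cos φ₂ sin²(Δλ/2) = 0.004722
c = 2·arcsin(√a) = 0.137543 rad = 7.8806°
d = R·c = 6371 × 0.137543 = 876.3 km

876.3 km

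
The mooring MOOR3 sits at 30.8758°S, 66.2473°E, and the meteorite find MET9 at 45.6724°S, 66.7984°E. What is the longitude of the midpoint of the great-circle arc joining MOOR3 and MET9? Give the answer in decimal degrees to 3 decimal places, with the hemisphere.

Bx = cos φ₂ cos Δλ = 0.698728,  By = cos φ₂ sin Δλ = 0.006721
φₘ = atan2(sin φ₁ + sin φ₂, √((cos φ₁ + Bx)² + By²)) = -38.27442°
λₘ = λ₁ + atan2(By, cos φ₁ + Bx) = 66.49462°

66.495°E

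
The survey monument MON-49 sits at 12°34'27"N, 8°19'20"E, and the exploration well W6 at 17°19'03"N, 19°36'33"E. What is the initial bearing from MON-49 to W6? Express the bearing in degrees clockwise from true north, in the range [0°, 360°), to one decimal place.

MON-49: φ = +12.57417°, λ = +8.32222°
W6: φ = +17.31750°, λ = +19.60917°
Δλ = 11.2869°
y = sin Δλ · cos φ₂ = 0.186851
x = cos φ₁ sin φ₂ − sin φ₁ cos φ₂ cos Δλ = 0.086712
θ = atan2(y, x) = 65.1054° → 65.1054° (mod 360°)

65.1°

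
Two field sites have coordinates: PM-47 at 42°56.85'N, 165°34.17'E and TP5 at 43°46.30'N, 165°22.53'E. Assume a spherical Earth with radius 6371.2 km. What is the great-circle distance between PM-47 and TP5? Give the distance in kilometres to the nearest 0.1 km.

93.0 km

PM-47: φ = +42.94750°, λ = +165.56950°
TP5: φ = +43.77167°, λ = +165.37550°
Δφ = 0.8242°,  Δλ = -0.1940°
a = sin²(Δφ/2) + cos φ₁ cos φ₂ sin²(Δλ/2) = 0.000053
c = 2·arcsin(√a) = 0.014594 rad = 0.8361°
d = R·c = 6371.2 × 0.014594 = 93.0 km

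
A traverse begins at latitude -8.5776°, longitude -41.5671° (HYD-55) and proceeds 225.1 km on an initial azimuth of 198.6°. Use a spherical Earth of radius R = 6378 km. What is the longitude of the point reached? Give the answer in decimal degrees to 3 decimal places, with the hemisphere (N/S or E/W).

42.223°W

δ = d/R = 225.1/6378 = 0.035293 rad
φ₂ = arcsin(sin φ₁ cos δ + cos φ₁ sin δ cos θ)
   = arcsin(-0.14915·0.99938 + 0.98881·0.03529·-0.94777) = -10.49354°
λ₂ = λ₁ + atan2(sin θ sin δ cos φ₁, cos δ − sin φ₁ sin φ₂) = -42.22293°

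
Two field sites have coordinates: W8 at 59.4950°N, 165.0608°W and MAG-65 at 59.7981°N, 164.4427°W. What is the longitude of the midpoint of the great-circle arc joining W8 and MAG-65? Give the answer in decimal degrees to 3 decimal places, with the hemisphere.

Bx = cos φ₂ cos Δλ = 0.503019,  By = cos φ₂ sin Δλ = 0.005427
φₘ = atan2(sin φ₁ + sin φ₂, √((cos φ₁ + Bx)² + By²)) = 59.64691°
λₘ = λ₁ + atan2(By, cos φ₁ + Bx) = -164.75315°

164.753°W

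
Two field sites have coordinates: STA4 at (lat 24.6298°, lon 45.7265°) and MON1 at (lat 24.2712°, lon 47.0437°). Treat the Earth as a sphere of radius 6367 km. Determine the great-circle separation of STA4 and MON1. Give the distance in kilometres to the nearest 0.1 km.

139.1 km

Δφ = -0.3586°,  Δλ = 1.3172°
a = sin²(Δφ/2) + cos φ₁ cos φ₂ sin²(Δλ/2) = 0.000119
c = 2·arcsin(√a) = 0.021843 rad = 1.2515°
d = R·c = 6367 × 0.021843 = 139.1 km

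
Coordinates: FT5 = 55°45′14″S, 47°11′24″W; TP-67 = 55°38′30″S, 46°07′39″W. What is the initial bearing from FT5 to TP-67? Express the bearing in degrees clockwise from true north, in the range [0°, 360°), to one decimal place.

79.8°

FT5: φ = -55.75389°, λ = -47.19000°
TP-67: φ = -55.64167°, λ = -46.12750°
Δλ = 1.0625°
y = sin Δλ · cos φ₂ = 0.010465
x = cos φ₁ sin φ₂ − sin φ₁ cos φ₂ cos Δλ = 0.001878
θ = atan2(y, x) = 79.8240° → 79.8240° (mod 360°)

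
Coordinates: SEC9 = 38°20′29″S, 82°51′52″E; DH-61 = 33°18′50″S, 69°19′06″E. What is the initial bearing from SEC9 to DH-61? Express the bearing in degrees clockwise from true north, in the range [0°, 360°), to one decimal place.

290.5°

SEC9: φ = -38.34139°, λ = +82.86444°
DH-61: φ = -33.31389°, λ = +69.31833°
Δλ = -13.5461°
y = sin Δλ · cos φ₂ = -0.195738
x = cos φ₁ sin φ₂ − sin φ₁ cos φ₂ cos Δλ = 0.073213
θ = atan2(y, x) = -69.4925° → 290.5075° (mod 360°)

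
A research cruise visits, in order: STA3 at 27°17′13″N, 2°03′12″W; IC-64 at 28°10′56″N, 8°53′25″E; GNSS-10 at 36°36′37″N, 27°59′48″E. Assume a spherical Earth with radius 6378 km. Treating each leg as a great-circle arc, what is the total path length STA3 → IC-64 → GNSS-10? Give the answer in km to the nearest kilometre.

3103 km

STA3: φ = +27.28694°, λ = -2.05333°
IC-64: φ = +28.18222°, λ = +8.89028°
GNSS-10: φ = +36.61028°, λ = +27.99667°
STA3→IC-64: c = 0.169720 rad, d = 1082.48 km
IC-64→GNSS-10: c = 0.316844 rad, d = 2020.83 km
Total = 1082.48 + 2020.83 = 3103.31 km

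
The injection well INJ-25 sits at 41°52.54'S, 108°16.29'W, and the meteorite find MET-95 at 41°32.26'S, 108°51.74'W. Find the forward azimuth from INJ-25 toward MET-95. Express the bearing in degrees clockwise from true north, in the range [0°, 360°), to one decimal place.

307.3°

INJ-25: φ = -41.87567°, λ = -108.27150°
MET-95: φ = -41.53767°, λ = -108.86233°
Δλ = -0.5908°
y = sin Δλ · cos φ₂ = -0.007719
x = cos φ₁ sin φ₂ − sin φ₁ cos φ₂ cos Δλ = 0.005873
θ = atan2(y, x) = -52.7347° → 307.2653° (mod 360°)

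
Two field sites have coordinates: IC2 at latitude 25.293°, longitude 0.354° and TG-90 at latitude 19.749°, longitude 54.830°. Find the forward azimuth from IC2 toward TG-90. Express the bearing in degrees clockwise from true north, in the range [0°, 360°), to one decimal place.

84.6°

Δλ = 54.4760°
y = sin Δλ · cos φ₂ = 0.766002
x = cos φ₁ sin φ₂ − sin φ₁ cos φ₂ cos Δλ = 0.071859
θ = atan2(y, x) = 84.6407° → 84.6407° (mod 360°)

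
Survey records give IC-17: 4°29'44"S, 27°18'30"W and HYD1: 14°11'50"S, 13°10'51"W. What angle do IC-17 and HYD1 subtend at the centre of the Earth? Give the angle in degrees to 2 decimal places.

16.97°

IC-17: φ = -4.49556°, λ = -27.30833°
HYD1: φ = -14.19722°, λ = -13.18083°
Δφ = -9.7017°,  Δλ = 14.1275°
a = sin²(Δφ/2) + cos φ₁ cos φ₂ sin²(Δλ/2) = 0.021766
c = 2·arcsin(√a) = 0.296149 rad = 16.9681°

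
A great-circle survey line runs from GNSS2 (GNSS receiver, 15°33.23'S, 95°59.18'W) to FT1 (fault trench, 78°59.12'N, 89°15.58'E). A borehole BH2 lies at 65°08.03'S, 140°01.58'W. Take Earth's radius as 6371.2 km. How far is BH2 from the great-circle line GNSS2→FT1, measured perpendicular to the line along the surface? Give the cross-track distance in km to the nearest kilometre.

GNSS2: φ = -15.55383°, λ = -95.98633°
FT1: φ = +78.98533°, λ = +89.25967°
BH2: φ = -65.13383°, λ = -140.02633°
δ₁₃ = central angle GNSS2→BH2 = 1.006888 rad  (haversine)
θ₁₃ = bearing GNSS2→BH2 = 200.235°,  θ₁₂ = bearing GNSS2→FT1 = 358.881°
dₓₜ = R·arcsin(sin δ₁₃ · sin(θ₁₃ − θ₁₂)) = 6371.2·arcsin(0.84517·sin(-158.647°)) = -1993.028 km
|dₓₜ| = 1993.028 km

1993 km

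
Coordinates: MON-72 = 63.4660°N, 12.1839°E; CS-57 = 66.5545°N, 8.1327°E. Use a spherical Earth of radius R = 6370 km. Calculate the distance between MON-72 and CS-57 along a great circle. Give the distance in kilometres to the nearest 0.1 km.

392.4 km

Δφ = 3.0885°,  Δλ = -4.0512°
a = sin²(Δφ/2) + cos φ₁ cos φ₂ sin²(Δλ/2) = 0.000948
c = 2·arcsin(√a) = 0.061599 rad = 3.5294°
d = R·c = 6370 × 0.061599 = 392.4 km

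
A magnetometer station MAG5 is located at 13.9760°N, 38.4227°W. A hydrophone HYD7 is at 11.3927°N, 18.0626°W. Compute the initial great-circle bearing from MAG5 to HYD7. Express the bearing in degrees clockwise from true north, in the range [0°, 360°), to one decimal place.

95.1°

Δλ = 20.3601°
y = sin Δλ · cos φ₂ = 0.341064
x = cos φ₁ sin φ₂ − sin φ₁ cos φ₂ cos Δλ = -0.030280
θ = atan2(y, x) = 95.0735° → 95.0735° (mod 360°)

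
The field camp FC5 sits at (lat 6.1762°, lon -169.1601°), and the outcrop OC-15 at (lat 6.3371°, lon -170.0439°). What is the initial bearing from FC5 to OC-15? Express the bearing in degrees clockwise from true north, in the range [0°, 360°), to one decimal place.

280.4°

Δλ = -0.8838°
y = sin Δλ · cos φ₂ = -0.015330
x = cos φ₁ sin φ₂ − sin φ₁ cos φ₂ cos Δλ = 0.002821
θ = atan2(y, x) = -79.5736° → 280.4264° (mod 360°)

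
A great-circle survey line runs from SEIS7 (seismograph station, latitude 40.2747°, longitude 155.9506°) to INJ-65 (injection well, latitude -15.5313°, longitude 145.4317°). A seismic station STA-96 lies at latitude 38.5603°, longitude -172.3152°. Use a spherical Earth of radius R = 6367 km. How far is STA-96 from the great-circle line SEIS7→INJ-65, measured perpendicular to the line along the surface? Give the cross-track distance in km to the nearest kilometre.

δ₁₃ = central angle SEIS7→STA-96 = 0.426643 rad  (haversine)
θ₁₃ = bearing SEIS7→STA-96 = 83.666°,  θ₁₂ = bearing SEIS7→INJ-65 = 192.155°
dₓₜ = R·arcsin(sin δ₁₃ · sin(θ₁₃ − θ₁₂)) = 6367·arcsin(0.41382·sin(-108.489°)) = -2567.829 km
|dₓₜ| = 2567.829 km

2568 km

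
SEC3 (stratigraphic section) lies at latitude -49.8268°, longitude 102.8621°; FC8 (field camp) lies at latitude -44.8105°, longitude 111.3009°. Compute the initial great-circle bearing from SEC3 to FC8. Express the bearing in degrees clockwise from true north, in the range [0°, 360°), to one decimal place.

Δλ = 8.4388°
y = sin Δλ · cos φ₂ = 0.104113
x = cos φ₁ sin φ₂ − sin φ₁ cos φ₂ cos Δλ = 0.081570
θ = atan2(y, x) = 51.9220° → 51.9220° (mod 360°)

51.9°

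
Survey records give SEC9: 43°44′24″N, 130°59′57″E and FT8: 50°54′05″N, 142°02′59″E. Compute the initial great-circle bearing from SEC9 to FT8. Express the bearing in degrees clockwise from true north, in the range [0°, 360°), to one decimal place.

SEC9: φ = +43.74000°, λ = +130.99917°
FT8: φ = +50.90139°, λ = +142.04972°
Δλ = 11.0506°
y = sin Δλ · cos φ₂ = 0.120881
x = cos φ₁ sin φ₂ − sin φ₁ cos φ₂ cos Δλ = 0.132749
θ = atan2(y, x) = 42.3209° → 42.3209° (mod 360°)

42.3°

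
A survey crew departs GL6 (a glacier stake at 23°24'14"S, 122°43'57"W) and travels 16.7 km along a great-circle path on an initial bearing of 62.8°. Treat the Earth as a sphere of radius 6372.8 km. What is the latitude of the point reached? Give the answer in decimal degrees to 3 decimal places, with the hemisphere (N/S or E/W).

23.335°S

GL6: φ = -23.40389°, λ = -122.73250°
δ = d/R = 16.7/6372.8 = 0.002621 rad
φ₂ = arcsin(sin φ₁ cos δ + cos φ₁ sin δ cos θ)
   = arcsin(-0.39721·1.00000 + 0.91773·0.00262·0.45710) = -23.33519°
λ₂ = λ₁ + atan2(sin θ sin δ cos φ₁, cos δ − sin φ₁ sin φ₂) = -122.58706°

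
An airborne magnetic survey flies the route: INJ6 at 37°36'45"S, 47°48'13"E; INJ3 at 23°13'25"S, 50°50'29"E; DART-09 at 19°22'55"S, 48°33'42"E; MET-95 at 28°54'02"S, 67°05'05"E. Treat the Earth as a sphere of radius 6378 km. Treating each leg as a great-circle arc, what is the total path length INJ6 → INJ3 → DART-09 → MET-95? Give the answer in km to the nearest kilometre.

4272 km

INJ6: φ = -37.61250°, λ = +47.80361°
INJ3: φ = -23.22361°, λ = +50.84139°
DART-09: φ = -19.38194°, λ = +48.56167°
MET-95: φ = -28.90056°, λ = +67.08472°
INJ6→INJ3: c = 0.255217 rad, d = 1627.78 km
INJ3→DART-09: c = 0.076610 rad, d = 488.62 km
DART-09→MET-95: c = 0.337909 rad, d = 2155.19 km
Total = 1627.78 + 488.62 + 2155.19 = 4271.58 km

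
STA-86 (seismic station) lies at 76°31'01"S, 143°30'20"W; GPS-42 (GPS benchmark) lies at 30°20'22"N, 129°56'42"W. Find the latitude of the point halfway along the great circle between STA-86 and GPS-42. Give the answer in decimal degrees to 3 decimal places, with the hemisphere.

23.186°S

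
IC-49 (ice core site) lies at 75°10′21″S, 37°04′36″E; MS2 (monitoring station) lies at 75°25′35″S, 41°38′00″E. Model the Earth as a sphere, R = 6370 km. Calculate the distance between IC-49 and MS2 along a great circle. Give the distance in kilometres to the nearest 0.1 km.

131.6 km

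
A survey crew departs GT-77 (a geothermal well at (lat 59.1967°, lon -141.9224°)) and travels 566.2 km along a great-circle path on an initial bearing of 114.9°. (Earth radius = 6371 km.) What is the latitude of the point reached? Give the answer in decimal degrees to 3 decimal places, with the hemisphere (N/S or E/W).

56.762°N

δ = d/R = 566.2/6371 = 0.088871 rad
φ₂ = arcsin(sin φ₁ cos δ + cos φ₁ sin δ cos θ)
   = arcsin(0.85893·0.99605 + 0.51209·0.08875·-0.42104) = 56.76236°
λ₂ = λ₁ + atan2(sin θ sin δ cos φ₁, cos δ − sin φ₁ sin φ₂) = -133.47651°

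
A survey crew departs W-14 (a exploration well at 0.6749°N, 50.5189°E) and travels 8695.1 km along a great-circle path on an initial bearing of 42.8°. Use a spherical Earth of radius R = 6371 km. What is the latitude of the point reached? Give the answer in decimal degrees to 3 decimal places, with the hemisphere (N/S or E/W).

46.102°N

δ = d/R = 8695.1/6371 = 1.364794 rad
φ₂ = arcsin(sin φ₁ cos δ + cos φ₁ sin δ cos θ)
   = arcsin(0.01178·0.20455 + 0.99993·0.97886·0.73373) = 46.10203°
λ₂ = λ₁ + atan2(sin θ sin δ cos φ₁, cos δ − sin φ₁ sin φ₂) = 124.09255°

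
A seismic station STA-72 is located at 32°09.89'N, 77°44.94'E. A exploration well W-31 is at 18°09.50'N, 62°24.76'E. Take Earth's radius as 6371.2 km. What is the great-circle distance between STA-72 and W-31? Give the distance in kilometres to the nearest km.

2188 km

STA-72: φ = +32.16483°, λ = +77.74900°
W-31: φ = +18.15833°, λ = +62.41267°
Δφ = -14.0065°,  Δλ = -15.3363°
a = sin²(Δφ/2) + cos φ₁ cos φ₂ sin²(Δλ/2) = 0.029188
c = 2·arcsin(√a) = 0.343372 rad = 19.6738°
d = R·c = 6371.2 × 0.343372 = 2187.7 km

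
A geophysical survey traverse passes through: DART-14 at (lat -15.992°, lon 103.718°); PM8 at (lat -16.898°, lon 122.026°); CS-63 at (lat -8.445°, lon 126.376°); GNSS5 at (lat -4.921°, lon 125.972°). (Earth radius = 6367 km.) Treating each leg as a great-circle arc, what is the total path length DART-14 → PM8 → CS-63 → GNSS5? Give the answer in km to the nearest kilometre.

3398 km

DART-14→PM8: c = 0.306762 rad, d = 1953.15 km
PM8→CS-63: c = 0.165049 rad, d = 1050.86 km
CS-63→GNSS5: c = 0.061903 rad, d = 394.13 km
Total = 1953.15 + 1050.86 + 394.13 = 3398.15 km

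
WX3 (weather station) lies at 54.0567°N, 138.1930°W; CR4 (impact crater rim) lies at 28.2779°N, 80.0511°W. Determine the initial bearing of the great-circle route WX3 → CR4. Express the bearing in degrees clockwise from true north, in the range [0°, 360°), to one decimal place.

Δλ = 58.1419°
y = sin Δλ · cos φ₂ = 0.747996
x = cos φ₁ sin φ₂ − sin φ₁ cos φ₂ cos Δλ = -0.098241
θ = atan2(y, x) = 97.4823° → 97.4823° (mod 360°)

97.5°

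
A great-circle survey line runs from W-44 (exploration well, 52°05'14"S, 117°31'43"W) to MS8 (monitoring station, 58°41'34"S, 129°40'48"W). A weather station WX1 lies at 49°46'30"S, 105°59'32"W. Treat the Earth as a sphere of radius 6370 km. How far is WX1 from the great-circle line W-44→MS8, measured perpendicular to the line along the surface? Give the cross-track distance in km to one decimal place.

W-44: φ = -52.08722°, λ = -117.52861°
MS8: φ = -58.69278°, λ = -129.68000°
WX1: φ = -49.77500°, λ = -105.99222°
δ₁₃ = central angle W-44→WX1 = 0.132994 rad  (haversine)
θ₁₃ = bearing W-44→WX1 = 76.901°,  θ₁₂ = bearing W-44→MS8 = 221.365°
dₓₜ = R·arcsin(sin δ₁₃ · sin(θ₁₃ − θ₁₂)) = 6370·arcsin(0.13260·sin(-144.464°)) = -491.425 km
|dₓₜ| = 491.425 km

491.4 km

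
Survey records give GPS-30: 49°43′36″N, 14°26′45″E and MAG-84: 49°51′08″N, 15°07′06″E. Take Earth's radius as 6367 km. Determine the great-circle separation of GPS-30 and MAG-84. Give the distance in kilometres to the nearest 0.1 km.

50.2 km

GPS-30: φ = +49.72667°, λ = +14.44583°
MAG-84: φ = +49.85222°, λ = +15.11833°
Δφ = 0.1256°,  Δλ = 0.6725°
a = sin²(Δφ/2) + cos φ₁ cos φ₂ sin²(Δλ/2) = 0.000016
c = 2·arcsin(√a) = 0.007888 rad = 0.4520°
d = R·c = 6367 × 0.007888 = 50.2 km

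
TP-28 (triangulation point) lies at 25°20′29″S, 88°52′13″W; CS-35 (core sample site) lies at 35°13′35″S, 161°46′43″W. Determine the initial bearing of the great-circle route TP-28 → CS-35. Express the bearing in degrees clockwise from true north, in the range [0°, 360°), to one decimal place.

TP-28: φ = -25.34139°, λ = -88.87028°
CS-35: φ = -35.22639°, λ = -161.77861°
Δλ = -72.9083°
y = sin Δλ · cos φ₂ = -0.780802
x = cos φ₁ sin φ₂ − sin φ₁ cos φ₂ cos Δλ = -0.418547
θ = atan2(y, x) = -118.1934° → 241.8066° (mod 360°)

241.8°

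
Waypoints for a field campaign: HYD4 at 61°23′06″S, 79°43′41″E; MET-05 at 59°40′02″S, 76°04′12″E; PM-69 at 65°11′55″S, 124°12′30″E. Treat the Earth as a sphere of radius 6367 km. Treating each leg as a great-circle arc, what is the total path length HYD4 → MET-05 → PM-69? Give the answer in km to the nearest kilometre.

HYD4: φ = -61.38500°, λ = +79.72806°
MET-05: φ = -59.66722°, λ = +76.07000°
PM-69: φ = -65.19861°, λ = +124.20833°
HYD4→MET-05: c = 0.043412 rad, d = 276.41 km
MET-05→PM-69: c = 0.390101 rad, d = 2483.78 km
Total = 276.41 + 2483.78 = 2760.18 km

2760 km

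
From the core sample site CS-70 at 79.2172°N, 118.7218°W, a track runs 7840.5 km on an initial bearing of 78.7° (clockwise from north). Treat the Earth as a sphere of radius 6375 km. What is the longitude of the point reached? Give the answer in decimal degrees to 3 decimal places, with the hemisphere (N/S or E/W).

21.393°W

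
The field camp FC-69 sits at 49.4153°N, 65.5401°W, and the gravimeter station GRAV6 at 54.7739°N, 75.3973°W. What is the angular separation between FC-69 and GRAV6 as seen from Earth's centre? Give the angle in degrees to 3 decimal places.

8.073°

Δφ = 5.3586°,  Δλ = -9.8572°
a = sin²(Δφ/2) + cos φ₁ cos φ₂ sin²(Δλ/2) = 0.004955
c = 2·arcsin(√a) = 0.140900 rad = 8.0730°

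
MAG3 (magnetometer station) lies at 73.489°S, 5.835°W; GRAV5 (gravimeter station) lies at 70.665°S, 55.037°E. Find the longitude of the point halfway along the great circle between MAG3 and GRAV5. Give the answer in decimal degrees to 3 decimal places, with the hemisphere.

27.165°E

Bx = cos φ₂ cos Δλ = 0.161163,  By = cos φ₂ sin Δλ = 0.289219
φₘ = atan2(sin φ₁ + sin φ₂, √((cos φ₁ + Bx)² + By²)) = -74.40328°
λₘ = λ₁ + atan2(By, cos φ₁ + Bx) = 27.16480°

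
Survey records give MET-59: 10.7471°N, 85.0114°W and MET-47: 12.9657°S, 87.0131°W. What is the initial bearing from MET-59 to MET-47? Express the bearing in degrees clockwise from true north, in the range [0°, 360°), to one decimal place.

Δλ = -2.0017°
y = sin Δλ · cos φ₂ = -0.034039
x = cos φ₁ sin φ₂ − sin φ₁ cos φ₂ cos Δλ = -0.402041
θ = atan2(y, x) = -175.1606° → 184.8394° (mod 360°)

184.8°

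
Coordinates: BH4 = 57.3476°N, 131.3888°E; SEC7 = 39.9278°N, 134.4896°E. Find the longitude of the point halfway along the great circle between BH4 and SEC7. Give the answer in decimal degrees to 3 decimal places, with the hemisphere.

Bx = cos φ₂ cos Δλ = 0.765731,  By = cos φ₂ sin Δλ = 0.041481
φₘ = atan2(sin φ₁ + sin φ₂, √((cos φ₁ + Bx)² + By²)) = 48.64779°
λₘ = λ₁ + atan2(By, cos φ₁ + Bx) = 133.20903°

133.209°E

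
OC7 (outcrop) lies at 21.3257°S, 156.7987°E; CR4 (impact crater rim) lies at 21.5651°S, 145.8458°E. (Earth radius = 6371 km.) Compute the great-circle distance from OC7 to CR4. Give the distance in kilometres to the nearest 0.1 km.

1133.7 km

Δφ = -0.2394°,  Δλ = -10.9529°
a = sin²(Δφ/2) + cos φ₁ cos φ₂ sin²(Δλ/2) = 0.007895
c = 2·arcsin(√a) = 0.177942 rad = 10.1953°
d = R·c = 6371 × 0.177942 = 1133.7 km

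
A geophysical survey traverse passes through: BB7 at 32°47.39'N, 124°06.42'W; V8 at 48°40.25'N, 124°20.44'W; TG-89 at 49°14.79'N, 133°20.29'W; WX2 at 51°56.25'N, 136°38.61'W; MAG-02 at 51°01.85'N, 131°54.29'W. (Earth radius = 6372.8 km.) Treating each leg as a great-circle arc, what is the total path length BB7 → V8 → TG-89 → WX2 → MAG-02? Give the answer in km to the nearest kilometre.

3149 km

BB7: φ = +32.78983°, λ = -124.10700°
V8: φ = +48.67083°, λ = -124.34067°
TG-89: φ = +49.24650°, λ = -133.33817°
WX2: φ = +51.93750°, λ = -136.64350°
MAG-02: φ = +51.03083°, λ = -131.90483°
BB7→V8: c = 0.277193 rad, d = 1766.49 km
V8→TG-89: c = 0.103537 rad, d = 659.82 km
TG-89→WX2: c = 0.059545 rad, d = 379.47 km
WX2→MAG-02: c = 0.053868 rad, d = 343.29 km
Total = 1766.49 + 659.82 + 379.47 + 343.29 = 3149.07 km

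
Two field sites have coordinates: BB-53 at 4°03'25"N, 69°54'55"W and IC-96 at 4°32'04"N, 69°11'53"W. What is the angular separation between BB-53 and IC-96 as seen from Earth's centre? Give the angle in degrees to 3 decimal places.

BB-53: φ = +4.05694°, λ = -69.91528°
IC-96: φ = +4.53444°, λ = -69.19806°
Δφ = 0.4775°,  Δλ = 0.7172°
a = sin²(Δφ/2) + cos φ₁ cos φ₂ sin²(Δλ/2) = 0.000056
c = 2·arcsin(√a) = 0.015009 rad = 0.8600°

0.860°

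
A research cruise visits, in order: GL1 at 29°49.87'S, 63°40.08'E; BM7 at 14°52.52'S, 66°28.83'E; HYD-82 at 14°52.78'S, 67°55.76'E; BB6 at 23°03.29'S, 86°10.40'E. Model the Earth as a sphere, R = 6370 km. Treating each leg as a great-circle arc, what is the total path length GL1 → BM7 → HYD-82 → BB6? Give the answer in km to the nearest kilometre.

GL1: φ = -29.83117°, λ = +63.66800°
BM7: φ = -14.87533°, λ = +66.48050°
HYD-82: φ = -14.87967°, λ = +67.92933°
BB6: φ = -23.05483°, λ = +86.17333°
GL1→BM7: c = 0.264914 rad, d = 1687.50 km
BM7→HYD-82: c = 0.024439 rad, d = 155.68 km
HYD-82→BB6: c = 0.332786 rad, d = 2119.85 km
Total = 1687.50 + 155.68 + 2119.85 = 3963.03 km

3963 km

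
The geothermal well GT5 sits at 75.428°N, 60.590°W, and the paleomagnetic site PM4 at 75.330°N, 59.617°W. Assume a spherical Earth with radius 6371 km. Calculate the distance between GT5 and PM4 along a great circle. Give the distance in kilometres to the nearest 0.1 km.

29.4 km

Δφ = -0.0980°,  Δλ = 0.9730°
a = sin²(Δφ/2) + cos φ₁ cos φ₂ sin²(Δλ/2) = 0.000005
c = 2·arcsin(√a) = 0.004615 rad = 0.2644°
d = R·c = 6371 × 0.004615 = 29.4 km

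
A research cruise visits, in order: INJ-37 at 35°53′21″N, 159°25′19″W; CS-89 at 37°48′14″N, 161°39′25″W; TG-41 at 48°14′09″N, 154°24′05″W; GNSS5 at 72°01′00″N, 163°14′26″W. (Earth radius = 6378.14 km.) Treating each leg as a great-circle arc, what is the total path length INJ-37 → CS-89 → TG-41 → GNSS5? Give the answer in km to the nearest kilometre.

4279 km

INJ-37: φ = +35.88917°, λ = -159.42194°
CS-89: φ = +37.80389°, λ = -161.65694°
TG-41: φ = +48.23583°, λ = -154.40139°
GNSS5: φ = +72.01667°, λ = -163.24056°
INJ-37→CS-89: c = 0.045727 rad, d = 291.65 km
CS-89→TG-41: c = 0.204036 rad, d = 1301.37 km
TG-41→GNSS5: c = 0.421069 rad, d = 2685.64 km
Total = 291.65 + 1301.37 + 2685.64 = 4278.66 km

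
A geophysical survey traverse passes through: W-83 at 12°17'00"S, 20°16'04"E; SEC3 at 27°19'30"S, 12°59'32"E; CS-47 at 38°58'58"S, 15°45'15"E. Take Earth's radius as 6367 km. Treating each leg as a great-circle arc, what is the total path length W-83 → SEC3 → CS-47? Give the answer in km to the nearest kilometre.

W-83: φ = -12.28333°, λ = +20.26778°
SEC3: φ = -27.32500°, λ = +12.99222°
CS-47: φ = -38.98278°, λ = +15.75417°
W-83→SEC3: c = 0.288232 rad, d = 1835.17 km
SEC3→CS-47: c = 0.207399 rad, d = 1320.51 km
Total = 1835.17 + 1320.51 = 3155.68 km

3156 km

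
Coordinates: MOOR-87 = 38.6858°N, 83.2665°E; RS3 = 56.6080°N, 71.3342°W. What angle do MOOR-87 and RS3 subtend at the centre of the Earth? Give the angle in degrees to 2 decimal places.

82.31°

Δφ = 17.9222°,  Δλ = -154.6007°
a = sin²(Δφ/2) + cos φ₁ cos φ₂ sin²(Δλ/2) = 0.433106
c = 2·arcsin(√a) = 1.436606 rad = 82.3114°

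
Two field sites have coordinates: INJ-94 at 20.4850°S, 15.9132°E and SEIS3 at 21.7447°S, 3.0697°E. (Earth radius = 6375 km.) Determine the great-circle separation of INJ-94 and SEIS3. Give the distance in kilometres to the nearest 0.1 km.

1340.0 km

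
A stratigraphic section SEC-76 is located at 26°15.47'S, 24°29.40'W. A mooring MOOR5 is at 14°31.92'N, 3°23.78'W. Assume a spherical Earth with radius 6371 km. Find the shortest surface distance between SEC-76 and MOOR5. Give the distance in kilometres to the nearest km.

5077 km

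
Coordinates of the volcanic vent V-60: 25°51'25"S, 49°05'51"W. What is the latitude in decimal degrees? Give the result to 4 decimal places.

25° + 51′/60 + 25″/3600 = 25 + 0.85000 + 0.00694 = 25.8569°

25.8569°S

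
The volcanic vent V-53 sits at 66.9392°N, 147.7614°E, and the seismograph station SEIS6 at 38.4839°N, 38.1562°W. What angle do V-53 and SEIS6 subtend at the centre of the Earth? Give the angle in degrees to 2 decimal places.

74.48°

Δφ = -28.4553°,  Δλ = 174.0824°
a = sin²(Δφ/2) + cos φ₁ cos φ₂ sin²(Δλ/2) = 0.366211
c = 2·arcsin(√a) = 1.299917 rad = 74.4798°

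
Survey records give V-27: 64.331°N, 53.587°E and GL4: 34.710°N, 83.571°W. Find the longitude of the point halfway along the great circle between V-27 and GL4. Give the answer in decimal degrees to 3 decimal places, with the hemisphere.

53.289°W

Bx = cos φ₂ cos Δλ = -0.602749,  By = cos φ₂ sin Δλ = -0.558973
φₘ = atan2(sin φ₁ + sin φ₂, √((cos φ₁ + Bx)² + By²)) = 68.33857°
λₘ = λ₁ + atan2(By, cos φ₁ + Bx) = -53.28941°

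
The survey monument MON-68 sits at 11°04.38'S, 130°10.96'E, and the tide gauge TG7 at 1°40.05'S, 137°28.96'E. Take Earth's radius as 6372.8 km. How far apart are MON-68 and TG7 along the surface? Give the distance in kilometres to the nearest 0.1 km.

MON-68: φ = -11.07300°, λ = +130.18267°
TG7: φ = -1.66750°, λ = +137.48267°
Δφ = 9.4055°,  Δλ = 7.3000°
a = sin²(Δφ/2) + cos φ₁ cos φ₂ sin²(Δλ/2) = 0.010697
c = 2·arcsin(√a) = 0.207227 rad = 11.8732°
d = R·c = 6372.8 × 0.207227 = 1320.6 km

1320.6 km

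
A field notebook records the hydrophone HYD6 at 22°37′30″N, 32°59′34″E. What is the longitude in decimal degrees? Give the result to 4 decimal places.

32.9928°E

32° + 59′/60 + 34″/3600 = 32 + 0.98333 + 0.00944 = 32.9928°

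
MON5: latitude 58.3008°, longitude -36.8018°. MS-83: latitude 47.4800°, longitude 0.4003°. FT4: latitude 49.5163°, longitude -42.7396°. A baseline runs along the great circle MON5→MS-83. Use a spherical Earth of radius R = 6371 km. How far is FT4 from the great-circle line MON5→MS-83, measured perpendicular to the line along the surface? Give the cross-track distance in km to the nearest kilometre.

1017 km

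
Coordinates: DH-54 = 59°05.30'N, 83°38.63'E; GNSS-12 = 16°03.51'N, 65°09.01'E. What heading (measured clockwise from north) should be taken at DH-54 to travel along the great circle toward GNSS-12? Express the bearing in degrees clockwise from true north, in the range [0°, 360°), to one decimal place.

DH-54: φ = +59.08833°, λ = +83.64383°
GNSS-12: φ = +16.05850°, λ = +65.15017°
Δλ = -18.4937°
y = sin Δλ · cos φ₂ = -0.304823
x = cos φ₁ sin φ₂ − sin φ₁ cos φ₂ cos Δλ = -0.639802
θ = atan2(y, x) = -154.5253° → 205.4747° (mod 360°)

205.5°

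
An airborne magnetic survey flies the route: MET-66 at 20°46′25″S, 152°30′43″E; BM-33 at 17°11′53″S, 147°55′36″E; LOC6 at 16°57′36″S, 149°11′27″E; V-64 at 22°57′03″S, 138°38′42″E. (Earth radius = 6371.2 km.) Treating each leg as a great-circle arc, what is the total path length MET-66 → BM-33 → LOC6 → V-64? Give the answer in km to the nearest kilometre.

MET-66: φ = -20.77361°, λ = +152.51194°
BM-33: φ = -17.19806°, λ = +147.92667°
LOC6: φ = -16.96000°, λ = +149.19083°
V-64: φ = -22.95083°, λ = +138.64500°
MET-66→BM-33: c = 0.098072 rad, d = 624.84 km
BM-33→LOC6: c = 0.021496 rad, d = 136.96 km
LOC6→V-64: c = 0.202031 rad, d = 1287.18 km
Total = 624.84 + 136.96 + 1287.18 = 2048.98 km

2049 km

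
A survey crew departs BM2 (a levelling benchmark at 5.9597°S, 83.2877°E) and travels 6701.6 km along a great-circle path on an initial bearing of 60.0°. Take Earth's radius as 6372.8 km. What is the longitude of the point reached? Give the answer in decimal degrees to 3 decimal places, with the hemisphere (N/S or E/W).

δ = d/R = 6701.6/6372.8 = 1.051594 rad
φ₂ = arcsin(sin φ₁ cos δ + cos φ₁ sin δ cos θ)
   = arcsin(-0.10383·0.49619 + 0.99460·0.86822·0.50000) = 22.34872°
λ₂ = λ₁ + atan2(sin θ sin δ cos φ₁, cos δ − sin φ₁ sin φ₂) = 137.67392°

137.674°E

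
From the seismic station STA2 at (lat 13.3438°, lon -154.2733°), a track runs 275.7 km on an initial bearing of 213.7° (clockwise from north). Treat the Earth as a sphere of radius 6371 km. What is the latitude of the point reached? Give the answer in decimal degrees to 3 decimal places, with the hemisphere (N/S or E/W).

11.277°N

δ = d/R = 275.7/6371 = 0.043274 rad
φ₂ = arcsin(sin φ₁ cos δ + cos φ₁ sin δ cos θ)
   = arcsin(0.23079·0.99906 + 0.97300·0.04326·-0.83195) = 11.27734°
λ₂ = λ₁ + atan2(sin θ sin δ cos φ₁, cos δ − sin φ₁ sin φ₂) = -155.67578°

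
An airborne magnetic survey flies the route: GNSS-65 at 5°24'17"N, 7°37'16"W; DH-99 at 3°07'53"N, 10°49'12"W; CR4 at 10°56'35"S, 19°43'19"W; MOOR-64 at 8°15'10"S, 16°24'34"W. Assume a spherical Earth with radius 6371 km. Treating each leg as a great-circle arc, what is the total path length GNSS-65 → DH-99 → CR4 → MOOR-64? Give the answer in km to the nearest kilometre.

2755 km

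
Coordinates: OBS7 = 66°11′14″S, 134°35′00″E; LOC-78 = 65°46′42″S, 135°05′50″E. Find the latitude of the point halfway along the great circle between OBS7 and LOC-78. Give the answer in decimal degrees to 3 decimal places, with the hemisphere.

OBS7: φ = -66.18722°, λ = +134.58333°
LOC-78: φ = -65.77833°, λ = +135.09722°
Bx = cos φ₂ cos Δλ = 0.410251,  By = cos φ₂ sin Δλ = 0.003680
φₘ = atan2(sin φ₁ + sin φ₂, √((cos φ₁ + Bx)² + By²)) = -65.98299°
λₘ = λ₁ + atan2(By, cos φ₁ + Bx) = 134.84234°

65.983°S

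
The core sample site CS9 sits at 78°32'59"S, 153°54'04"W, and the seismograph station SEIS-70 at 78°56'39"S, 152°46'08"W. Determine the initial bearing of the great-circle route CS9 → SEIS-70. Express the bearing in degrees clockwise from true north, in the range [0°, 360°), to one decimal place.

151.3°

CS9: φ = -78.54972°, λ = -153.90111°
SEIS-70: φ = -78.94417°, λ = -152.76889°
Δλ = 1.1322°
y = sin Δλ · cos φ₂ = 0.003789
x = cos φ₁ sin φ₂ − sin φ₁ cos φ₂ cos Δλ = -0.006921
θ = atan2(y, x) = 151.2994° → 151.2994° (mod 360°)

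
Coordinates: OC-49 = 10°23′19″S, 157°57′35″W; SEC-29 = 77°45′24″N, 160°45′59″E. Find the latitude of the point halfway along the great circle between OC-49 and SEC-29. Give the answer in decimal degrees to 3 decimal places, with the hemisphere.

OC-49: φ = -10.38861°, λ = -157.95972°
SEC-29: φ = +77.75667°, λ = +160.76639°
Bx = cos φ₂ cos Δλ = 0.159380,  By = cos φ₂ sin Δλ = -0.139890
φₘ = atan2(sin φ₁ + sin φ₂, √((cos φ₁ + Bx)² + By²)) = 34.68603°
λₘ = λ₁ + atan2(By, cos φ₁ + Bx) = -164.93744°

34.686°N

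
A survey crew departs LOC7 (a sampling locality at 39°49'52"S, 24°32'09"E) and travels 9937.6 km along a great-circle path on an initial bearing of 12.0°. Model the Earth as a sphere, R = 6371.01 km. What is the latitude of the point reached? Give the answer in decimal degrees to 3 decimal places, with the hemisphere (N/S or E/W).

LOC7: φ = -39.83111°, λ = +24.53583°
δ = d/R = 9937.6/6371.01 = 1.559815 rad
φ₂ = arcsin(sin φ₁ cos δ + cos φ₁ sin δ cos θ)
   = arcsin(-0.64053·0.01098 + 0.76794·0.99994·0.97815) = 48.07979°
λ₂ = λ₁ + atan2(sin θ sin δ cos φ₁, cos δ − sin φ₁ sin φ₂) = 42.66631°

48.080°N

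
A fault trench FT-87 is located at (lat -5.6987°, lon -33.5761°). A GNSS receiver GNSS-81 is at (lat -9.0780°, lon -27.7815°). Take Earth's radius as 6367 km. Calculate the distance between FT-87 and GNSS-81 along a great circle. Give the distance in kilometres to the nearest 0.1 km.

740.7 km

Δφ = -3.3793°,  Δλ = 5.7946°
a = sin²(Δφ/2) + cos φ₁ cos φ₂ sin²(Δλ/2) = 0.003380
c = 2·arcsin(√a) = 0.116338 rad = 6.6657°
d = R·c = 6367 × 0.116338 = 740.7 km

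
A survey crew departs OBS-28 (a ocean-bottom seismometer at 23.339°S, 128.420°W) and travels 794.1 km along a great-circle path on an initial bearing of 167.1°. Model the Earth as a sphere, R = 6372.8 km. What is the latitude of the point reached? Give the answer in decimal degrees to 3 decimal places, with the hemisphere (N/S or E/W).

30.287°S

δ = d/R = 794.1/6372.8 = 0.124608 rad
φ₂ = arcsin(sin φ₁ cos δ + cos φ₁ sin δ cos θ)
   = arcsin(-0.39617·0.99225 + 0.91818·0.12429·-0.97476) = -30.28720°
λ₂ = λ₁ + atan2(sin θ sin δ cos φ₁, cos δ − sin φ₁ sin φ₂) = -126.57862°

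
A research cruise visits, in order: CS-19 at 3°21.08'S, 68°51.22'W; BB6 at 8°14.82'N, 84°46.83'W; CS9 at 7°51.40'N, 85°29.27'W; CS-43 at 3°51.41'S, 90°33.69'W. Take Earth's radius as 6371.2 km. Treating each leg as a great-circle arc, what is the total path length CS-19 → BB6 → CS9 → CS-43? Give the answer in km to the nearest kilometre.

3695 km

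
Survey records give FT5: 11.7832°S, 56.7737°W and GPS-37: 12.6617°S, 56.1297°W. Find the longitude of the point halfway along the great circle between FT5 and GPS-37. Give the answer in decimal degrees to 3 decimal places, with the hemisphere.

Bx = cos φ₂ cos Δλ = 0.975620,  By = cos φ₂ sin Δλ = 0.010966
φₘ = atan2(sin φ₁ + sin φ₂, √((cos φ₁ + Bx)² + By²)) = -12.22264°
λₘ = λ₁ + atan2(By, cos φ₁ + Bx) = -56.45223°

56.452°W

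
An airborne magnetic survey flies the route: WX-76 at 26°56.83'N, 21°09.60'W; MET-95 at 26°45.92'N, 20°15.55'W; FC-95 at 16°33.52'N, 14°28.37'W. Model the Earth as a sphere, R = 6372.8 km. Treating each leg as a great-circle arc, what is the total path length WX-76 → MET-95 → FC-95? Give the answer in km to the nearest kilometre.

1374 km

WX-76: φ = +26.94717°, λ = -21.16000°
MET-95: φ = +26.76533°, λ = -20.25917°
FC-95: φ = +16.55867°, λ = -14.47283°
WX-76→MET-95: c = 0.014381 rad, d = 91.65 km
MET-95→FC-95: c = 0.201266 rad, d = 1282.63 km
Total = 91.65 + 1282.63 = 1374.27 km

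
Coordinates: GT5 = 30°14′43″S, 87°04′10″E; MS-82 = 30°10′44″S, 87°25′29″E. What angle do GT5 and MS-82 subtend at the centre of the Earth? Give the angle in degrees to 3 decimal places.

0.314°

GT5: φ = -30.24528°, λ = +87.06944°
MS-82: φ = -30.17889°, λ = +87.42472°
Δφ = 0.0664°,  Δλ = 0.3553°
a = sin²(Δφ/2) + cos φ₁ cos φ₂ sin²(Δλ/2) = 0.000008
c = 2·arcsin(√a) = 0.005482 rad = 0.3141°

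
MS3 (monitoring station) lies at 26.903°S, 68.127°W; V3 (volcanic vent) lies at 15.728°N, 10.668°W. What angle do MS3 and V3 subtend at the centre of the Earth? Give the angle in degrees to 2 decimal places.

70.18°

Δφ = 42.6310°,  Δλ = 57.4590°
a = sin²(Δφ/2) + cos φ₁ cos φ₂ sin²(Δλ/2) = 0.330463
c = 2·arcsin(√a) = 1.224864 rad = 70.1796°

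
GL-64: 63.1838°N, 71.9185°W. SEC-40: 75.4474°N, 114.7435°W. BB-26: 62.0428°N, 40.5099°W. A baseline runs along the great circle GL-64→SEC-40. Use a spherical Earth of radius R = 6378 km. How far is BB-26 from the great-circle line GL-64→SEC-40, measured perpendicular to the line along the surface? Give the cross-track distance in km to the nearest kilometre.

δ₁₃ = central angle GL-64→BB-26 = 0.250406 rad  (haversine)
θ₁₃ = bearing GL-64→BB-26 = 80.384°,  θ₁₂ = bearing GL-64→SEC-40 = 327.891°
dₓₜ = R·arcsin(sin δ₁₃ · sin(θ₁₃ − θ₁₂)) = 6378·arcsin(0.24780·sin(-247.507°)) = 1473.287 km
|dₓₜ| = 1473.287 km

1473 km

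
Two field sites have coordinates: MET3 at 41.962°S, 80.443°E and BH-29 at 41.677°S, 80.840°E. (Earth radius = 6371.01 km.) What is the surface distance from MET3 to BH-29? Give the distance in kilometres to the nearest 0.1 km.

45.7 km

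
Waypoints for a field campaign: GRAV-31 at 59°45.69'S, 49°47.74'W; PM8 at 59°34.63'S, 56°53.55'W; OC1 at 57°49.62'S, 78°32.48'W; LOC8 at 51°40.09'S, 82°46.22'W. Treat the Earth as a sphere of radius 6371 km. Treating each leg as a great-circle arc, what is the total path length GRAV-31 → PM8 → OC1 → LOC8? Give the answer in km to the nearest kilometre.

2395 km

GRAV-31: φ = -59.76150°, λ = -49.79567°
PM8: φ = -59.57717°, λ = -56.89250°
OC1: φ = -57.82700°, λ = -78.54133°
LOC8: φ = -51.66817°, λ = -82.77033°
GRAV-31→PM8: c = 0.062602 rad, d = 398.84 km
PM8→OC1: c = 0.197735 rad, d = 1259.77 km
OC1→LOC8: c = 0.115571 rad, d = 736.30 km
Total = 398.84 + 1259.77 + 736.30 = 2394.91 km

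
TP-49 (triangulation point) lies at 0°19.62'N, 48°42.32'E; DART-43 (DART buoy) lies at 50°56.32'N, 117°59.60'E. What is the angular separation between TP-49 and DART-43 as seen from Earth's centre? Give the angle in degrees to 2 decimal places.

76.86°

TP-49: φ = +0.32700°, λ = +48.70533°
DART-43: φ = +50.93867°, λ = +117.99333°
Δφ = 50.6117°,  Δλ = 69.2880°
a = sin²(Δφ/2) + cos φ₁ cos φ₂ sin²(Δλ/2) = 0.386353
c = 2·arcsin(√a) = 1.341498 rad = 76.8622°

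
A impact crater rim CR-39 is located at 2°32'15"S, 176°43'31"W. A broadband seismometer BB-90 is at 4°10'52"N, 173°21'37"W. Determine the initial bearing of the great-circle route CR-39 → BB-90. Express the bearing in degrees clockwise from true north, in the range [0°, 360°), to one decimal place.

CR-39: φ = -2.53750°, λ = -176.72528°
BB-90: φ = +4.18111°, λ = -173.36028°
Δλ = 3.3650°
y = sin Δλ · cos φ₂ = 0.058540
x = cos φ₁ sin φ₂ − sin φ₁ cos φ₂ cos Δλ = 0.116917
θ = atan2(y, x) = 26.5971° → 26.5971° (mod 360°)

26.6°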